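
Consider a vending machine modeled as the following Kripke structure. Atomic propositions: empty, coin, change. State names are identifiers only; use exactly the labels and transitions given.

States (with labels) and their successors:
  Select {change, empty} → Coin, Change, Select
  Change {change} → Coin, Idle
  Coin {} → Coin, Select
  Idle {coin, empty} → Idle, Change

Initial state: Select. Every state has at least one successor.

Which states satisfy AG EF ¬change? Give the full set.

{Select, Change, Coin, Idle}

States satisfying EF ¬change: {Select, Change, Coin, Idle}.
States satisfying AG EF ¬change: {Select, Change, Coin, Idle}.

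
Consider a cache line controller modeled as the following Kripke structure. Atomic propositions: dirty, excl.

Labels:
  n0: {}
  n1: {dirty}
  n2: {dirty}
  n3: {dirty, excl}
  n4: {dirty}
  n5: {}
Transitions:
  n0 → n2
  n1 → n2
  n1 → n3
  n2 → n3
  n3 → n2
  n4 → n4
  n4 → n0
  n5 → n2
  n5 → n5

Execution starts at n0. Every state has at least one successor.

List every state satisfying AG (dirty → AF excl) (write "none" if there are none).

States satisfying dirty → AF excl: {n0, n1, n2, n3, n5}.
States satisfying AG (dirty → AF excl): {n0, n1, n2, n3, n5}.

{n0, n1, n2, n3, n5}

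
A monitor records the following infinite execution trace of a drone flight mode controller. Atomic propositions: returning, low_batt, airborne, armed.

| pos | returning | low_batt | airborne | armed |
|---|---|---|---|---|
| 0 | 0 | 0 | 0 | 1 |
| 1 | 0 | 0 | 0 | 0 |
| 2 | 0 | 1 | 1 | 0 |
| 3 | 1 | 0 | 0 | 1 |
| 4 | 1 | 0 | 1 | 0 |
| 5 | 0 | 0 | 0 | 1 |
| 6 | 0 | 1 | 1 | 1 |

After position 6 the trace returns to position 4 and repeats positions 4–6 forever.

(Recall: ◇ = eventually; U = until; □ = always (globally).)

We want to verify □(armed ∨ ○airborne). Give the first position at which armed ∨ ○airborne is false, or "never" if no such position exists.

2

Check armed ∨ ○airborne at each position in order: 0 ✓, 1 ✓.
At position 2 the labels are {airborne, low_batt} and the next position 3 has {armed, returning}, so armed ∨ ○airborne is false there. This is the first violation.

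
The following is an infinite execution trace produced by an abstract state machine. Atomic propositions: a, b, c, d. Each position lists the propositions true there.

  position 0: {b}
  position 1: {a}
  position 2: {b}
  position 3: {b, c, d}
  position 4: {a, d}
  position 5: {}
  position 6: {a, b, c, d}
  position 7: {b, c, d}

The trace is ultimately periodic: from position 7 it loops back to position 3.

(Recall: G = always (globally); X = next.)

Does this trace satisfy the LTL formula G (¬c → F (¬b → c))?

Holds

¬c → F (¬b → c) holds at every position 0..7, and those are all positions ever visited, so G (¬c → F (¬b → c)) holds.
Positions where ¬c holds: 0, 1, 2, 4, 5.
Check F (¬b → c) at each: 0→ok, 1→ok, 2→ok, 4→ok, 5→ok.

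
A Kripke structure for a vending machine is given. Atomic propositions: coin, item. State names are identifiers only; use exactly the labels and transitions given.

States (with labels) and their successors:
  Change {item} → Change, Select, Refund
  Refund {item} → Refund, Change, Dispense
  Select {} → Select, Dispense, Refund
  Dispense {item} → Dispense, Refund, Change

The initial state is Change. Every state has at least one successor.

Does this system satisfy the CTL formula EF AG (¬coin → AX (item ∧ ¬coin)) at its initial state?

Does not hold

States satisfying AG (¬coin → AX (item ∧ ¬coin)): ∅.
States satisfying EF AG (¬coin → AX (item ∧ ¬coin)): ∅.
No suitable path/successor from Change witnesses the formula.
Change ∉ Sat(EF AG (¬coin → AX (item ∧ ¬coin))).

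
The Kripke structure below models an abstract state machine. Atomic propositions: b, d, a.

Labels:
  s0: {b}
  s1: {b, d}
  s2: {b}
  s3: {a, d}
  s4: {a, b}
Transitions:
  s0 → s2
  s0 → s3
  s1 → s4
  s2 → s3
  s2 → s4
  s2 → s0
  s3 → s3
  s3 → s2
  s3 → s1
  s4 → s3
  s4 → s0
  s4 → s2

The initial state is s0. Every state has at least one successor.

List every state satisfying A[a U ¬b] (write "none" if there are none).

States satisfying a: {s3, s4}.
States satisfying ¬b: {s3}.
States satisfying A[a U ¬b]: {s3}.

{s3}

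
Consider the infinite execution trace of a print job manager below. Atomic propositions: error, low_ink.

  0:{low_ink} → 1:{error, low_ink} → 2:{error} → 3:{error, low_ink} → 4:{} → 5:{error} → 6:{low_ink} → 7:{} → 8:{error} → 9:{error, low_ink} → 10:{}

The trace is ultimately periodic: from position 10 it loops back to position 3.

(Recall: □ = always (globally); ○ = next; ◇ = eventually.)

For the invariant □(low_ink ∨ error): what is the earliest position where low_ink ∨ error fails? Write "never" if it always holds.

Check low_ink ∨ error at each position in order: 0 ✓, 1 ✓, 2 ✓, 3 ✓.
At position 4 the labels are {}, so low_ink ∨ error is false there. This is the first violation.

4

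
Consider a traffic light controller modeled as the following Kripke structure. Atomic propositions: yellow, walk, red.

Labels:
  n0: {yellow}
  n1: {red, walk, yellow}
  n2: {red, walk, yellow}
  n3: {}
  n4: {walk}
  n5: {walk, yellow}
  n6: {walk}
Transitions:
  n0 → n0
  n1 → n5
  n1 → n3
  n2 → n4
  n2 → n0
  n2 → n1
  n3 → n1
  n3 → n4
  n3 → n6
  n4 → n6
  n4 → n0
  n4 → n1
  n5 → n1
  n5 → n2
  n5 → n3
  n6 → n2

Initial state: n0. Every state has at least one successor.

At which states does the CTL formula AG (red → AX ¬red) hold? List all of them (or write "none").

States satisfying red → AX ¬red: {n0, n1, n3, n4, n5, n6}.
States satisfying AG (red → AX ¬red): {n0}.

{n0}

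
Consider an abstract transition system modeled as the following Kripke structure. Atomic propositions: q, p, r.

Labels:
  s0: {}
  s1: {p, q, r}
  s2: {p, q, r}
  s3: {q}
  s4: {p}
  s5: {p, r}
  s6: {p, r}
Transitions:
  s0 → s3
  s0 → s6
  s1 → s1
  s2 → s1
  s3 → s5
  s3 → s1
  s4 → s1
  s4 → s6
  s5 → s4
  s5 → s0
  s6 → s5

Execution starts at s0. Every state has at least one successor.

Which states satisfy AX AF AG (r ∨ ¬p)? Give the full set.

{s1, s2}

States satisfying AF AG (r ∨ ¬p): {s1, s2}.
States satisfying AX AF AG (r ∨ ¬p): {s1, s2}.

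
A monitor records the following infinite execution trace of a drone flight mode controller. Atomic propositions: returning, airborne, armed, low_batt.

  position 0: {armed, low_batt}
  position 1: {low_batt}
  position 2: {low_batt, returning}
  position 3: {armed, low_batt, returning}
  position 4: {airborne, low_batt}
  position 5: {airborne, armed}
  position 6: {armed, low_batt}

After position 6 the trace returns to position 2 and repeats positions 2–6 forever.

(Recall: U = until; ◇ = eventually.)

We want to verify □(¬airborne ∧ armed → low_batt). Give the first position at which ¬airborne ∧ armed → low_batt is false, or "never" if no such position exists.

¬airborne ∧ armed → low_batt holds at every position 0..6, and those are all the positions the trace ever visits, so the invariant □(¬airborne ∧ armed → low_batt) is never violated.

never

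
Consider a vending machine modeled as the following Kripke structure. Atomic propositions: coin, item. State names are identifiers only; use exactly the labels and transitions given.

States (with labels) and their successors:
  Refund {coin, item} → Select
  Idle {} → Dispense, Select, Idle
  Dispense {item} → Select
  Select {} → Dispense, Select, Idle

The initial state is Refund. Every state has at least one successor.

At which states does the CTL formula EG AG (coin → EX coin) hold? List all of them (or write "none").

States satisfying AG (coin → EX coin): {Idle, Dispense, Select}.
States satisfying EG AG (coin → EX coin): {Idle, Dispense, Select}.

{Idle, Dispense, Select}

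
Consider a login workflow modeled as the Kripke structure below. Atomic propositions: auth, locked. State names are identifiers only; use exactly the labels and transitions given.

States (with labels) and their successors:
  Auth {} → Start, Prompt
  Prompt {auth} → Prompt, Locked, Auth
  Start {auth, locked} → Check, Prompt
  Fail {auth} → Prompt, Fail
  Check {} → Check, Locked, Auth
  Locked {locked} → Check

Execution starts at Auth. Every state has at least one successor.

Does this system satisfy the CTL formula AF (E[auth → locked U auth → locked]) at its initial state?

Holds

States satisfying E[auth → locked U auth → locked]: {Auth, Start, Check, Locked}.
States satisfying AF (E[auth → locked U auth → locked]): {Auth, Start, Check, Locked}.
Auth ∈ Sat(AF (E[auth → locked U auth → locked])).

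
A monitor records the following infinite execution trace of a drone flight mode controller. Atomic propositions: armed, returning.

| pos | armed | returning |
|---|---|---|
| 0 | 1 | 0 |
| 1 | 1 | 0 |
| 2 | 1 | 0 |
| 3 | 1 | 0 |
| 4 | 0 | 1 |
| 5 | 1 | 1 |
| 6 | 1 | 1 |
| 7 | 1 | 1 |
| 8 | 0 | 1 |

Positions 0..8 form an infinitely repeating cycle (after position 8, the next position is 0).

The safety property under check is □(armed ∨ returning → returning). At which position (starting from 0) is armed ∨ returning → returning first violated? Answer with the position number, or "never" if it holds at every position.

At position 0 the labels are {armed}, so armed ∨ returning → returning is false there. This is the first violation.

0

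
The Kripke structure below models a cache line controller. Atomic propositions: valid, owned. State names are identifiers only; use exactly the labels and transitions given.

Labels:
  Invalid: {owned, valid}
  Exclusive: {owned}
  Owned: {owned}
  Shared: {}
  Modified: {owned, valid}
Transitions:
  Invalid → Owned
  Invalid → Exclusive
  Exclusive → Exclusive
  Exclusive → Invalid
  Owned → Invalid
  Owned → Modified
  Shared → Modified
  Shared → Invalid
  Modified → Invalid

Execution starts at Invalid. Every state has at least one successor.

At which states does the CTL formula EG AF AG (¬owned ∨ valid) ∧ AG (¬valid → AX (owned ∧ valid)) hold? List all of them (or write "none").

States satisfying AF AG (¬owned ∨ valid): ∅.
States satisfying EG AF AG (¬owned ∨ valid): ∅.
States satisfying ¬valid → AX (owned ∧ valid): {Invalid, Owned, Shared, Modified}.
States satisfying AG (¬valid → AX (owned ∧ valid)): ∅.
States satisfying EG AF AG (¬owned ∨ valid) ∧ AG (¬valid → AX (owned ∧ valid)): ∅.

none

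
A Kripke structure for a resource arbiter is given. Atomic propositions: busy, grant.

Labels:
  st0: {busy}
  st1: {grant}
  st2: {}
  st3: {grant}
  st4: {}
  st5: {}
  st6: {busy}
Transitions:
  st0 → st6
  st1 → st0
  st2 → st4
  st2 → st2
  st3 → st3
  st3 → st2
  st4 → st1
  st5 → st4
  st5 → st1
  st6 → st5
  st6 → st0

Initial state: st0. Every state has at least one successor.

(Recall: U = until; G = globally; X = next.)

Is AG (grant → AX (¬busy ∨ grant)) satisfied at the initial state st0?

Violated

States satisfying grant → AX (¬busy ∨ grant): {st0, st2, st3, st4, st5, st6}.
States satisfying AG (grant → AX (¬busy ∨ grant)): ∅.
st1 is reachable from st0 and violates grant → AX (¬busy ∨ grant), so AG fails at st0.
st0 ∉ Sat(AG (grant → AX (¬busy ∨ grant))).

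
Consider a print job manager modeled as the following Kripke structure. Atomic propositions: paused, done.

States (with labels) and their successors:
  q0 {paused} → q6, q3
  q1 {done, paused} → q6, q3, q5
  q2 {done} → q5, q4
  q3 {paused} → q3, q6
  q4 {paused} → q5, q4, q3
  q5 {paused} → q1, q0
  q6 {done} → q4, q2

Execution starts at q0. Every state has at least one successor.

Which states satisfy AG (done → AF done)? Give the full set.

States satisfying done → AF done: {q0, q1, q2, q3, q4, q5, q6}.
States satisfying AG (done → AF done): {q0, q1, q2, q3, q4, q5, q6}.

{q0, q1, q2, q3, q4, q5, q6}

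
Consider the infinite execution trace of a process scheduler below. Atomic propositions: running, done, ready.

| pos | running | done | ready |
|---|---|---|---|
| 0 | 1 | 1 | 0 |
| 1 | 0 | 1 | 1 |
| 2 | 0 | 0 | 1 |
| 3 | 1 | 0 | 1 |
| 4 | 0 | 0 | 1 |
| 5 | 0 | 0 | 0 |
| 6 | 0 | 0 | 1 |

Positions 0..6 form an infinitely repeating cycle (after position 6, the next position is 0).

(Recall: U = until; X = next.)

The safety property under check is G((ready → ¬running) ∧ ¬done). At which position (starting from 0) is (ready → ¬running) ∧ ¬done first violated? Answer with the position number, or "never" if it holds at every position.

0

At position 0 the labels are {done, running}, so (ready → ¬running) ∧ ¬done is false there. This is the first violation.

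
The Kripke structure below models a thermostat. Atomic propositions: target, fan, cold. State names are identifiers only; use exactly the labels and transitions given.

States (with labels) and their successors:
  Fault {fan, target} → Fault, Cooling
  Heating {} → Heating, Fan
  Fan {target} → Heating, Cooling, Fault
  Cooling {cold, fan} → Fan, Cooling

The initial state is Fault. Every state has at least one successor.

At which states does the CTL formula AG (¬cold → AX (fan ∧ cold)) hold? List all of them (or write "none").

none

States satisfying ¬cold → AX (fan ∧ cold): {Cooling}.
States satisfying AG (¬cold → AX (fan ∧ cold)): ∅.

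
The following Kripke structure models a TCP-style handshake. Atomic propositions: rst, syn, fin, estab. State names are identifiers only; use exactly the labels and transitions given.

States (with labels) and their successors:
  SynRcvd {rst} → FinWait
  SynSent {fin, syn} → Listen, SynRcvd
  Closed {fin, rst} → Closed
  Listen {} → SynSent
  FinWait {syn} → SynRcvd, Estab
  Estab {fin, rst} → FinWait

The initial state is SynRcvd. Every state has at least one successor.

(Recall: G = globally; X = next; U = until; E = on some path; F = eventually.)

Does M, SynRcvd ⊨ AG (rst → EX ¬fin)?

Satisfied

States satisfying rst → EX ¬fin: {SynRcvd, SynSent, Listen, FinWait, Estab}.
States satisfying AG (rst → EX ¬fin): {SynRcvd, SynSent, Listen, FinWait, Estab}.
Every state reachable from SynRcvd satisfies rst → EX ¬fin.
SynRcvd ∈ Sat(AG (rst → EX ¬fin)).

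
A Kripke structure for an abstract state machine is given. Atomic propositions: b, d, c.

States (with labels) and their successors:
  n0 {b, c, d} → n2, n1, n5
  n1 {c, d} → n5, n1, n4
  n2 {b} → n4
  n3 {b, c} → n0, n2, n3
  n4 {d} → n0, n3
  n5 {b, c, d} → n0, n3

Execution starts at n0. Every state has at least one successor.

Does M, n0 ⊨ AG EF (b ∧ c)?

States satisfying EF (b ∧ c): {n0, n1, n2, n3, n4, n5}.
States satisfying AG EF (b ∧ c): {n0, n1, n2, n3, n4, n5}.
Every state reachable from n0 satisfies EF (b ∧ c).
n0 ∈ Sat(AG EF (b ∧ c)).

Holds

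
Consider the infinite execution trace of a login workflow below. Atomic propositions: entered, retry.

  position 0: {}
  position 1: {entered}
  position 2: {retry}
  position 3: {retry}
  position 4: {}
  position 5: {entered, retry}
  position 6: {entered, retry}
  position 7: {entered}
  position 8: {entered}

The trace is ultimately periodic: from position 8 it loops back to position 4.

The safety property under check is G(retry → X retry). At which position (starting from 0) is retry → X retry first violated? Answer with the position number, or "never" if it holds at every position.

3

Check retry → X retry at each position in order: 0 ✓, 1 ✓, 2 ✓.
At position 3 the labels are {retry} and the next position 4 has {}, so retry → X retry is false there. This is the first violation.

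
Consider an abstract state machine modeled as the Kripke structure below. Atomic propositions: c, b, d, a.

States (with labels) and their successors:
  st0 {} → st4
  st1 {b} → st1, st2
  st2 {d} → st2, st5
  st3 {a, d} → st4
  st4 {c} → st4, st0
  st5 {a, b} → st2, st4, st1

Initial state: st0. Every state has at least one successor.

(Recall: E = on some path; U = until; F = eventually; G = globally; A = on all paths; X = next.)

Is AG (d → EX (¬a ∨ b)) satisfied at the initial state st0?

States satisfying d → EX (¬a ∨ b): {st0, st1, st2, st3, st4, st5}.
States satisfying AG (d → EX (¬a ∨ b)): {st0, st1, st2, st3, st4, st5}.
Every state reachable from st0 satisfies d → EX (¬a ∨ b).
st0 ∈ Sat(AG (d → EX (¬a ∨ b))).

Yes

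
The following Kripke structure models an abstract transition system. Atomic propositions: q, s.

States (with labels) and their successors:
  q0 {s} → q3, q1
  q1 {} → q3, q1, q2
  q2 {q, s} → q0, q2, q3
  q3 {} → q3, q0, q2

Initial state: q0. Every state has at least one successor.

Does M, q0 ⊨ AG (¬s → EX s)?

States satisfying ¬s → EX s: {q0, q1, q2, q3}.
States satisfying AG (¬s → EX s): {q0, q1, q2, q3}.
Every state reachable from q0 satisfies ¬s → EX s.
q0 ∈ Sat(AG (¬s → EX s)).

Satisfied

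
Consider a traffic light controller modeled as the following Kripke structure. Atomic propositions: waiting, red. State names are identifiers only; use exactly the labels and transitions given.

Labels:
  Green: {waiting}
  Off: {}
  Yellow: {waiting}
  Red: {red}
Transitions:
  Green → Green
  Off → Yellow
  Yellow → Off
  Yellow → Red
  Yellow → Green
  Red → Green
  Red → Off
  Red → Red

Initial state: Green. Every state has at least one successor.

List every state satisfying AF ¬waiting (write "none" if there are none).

{Off, Red}

States satisfying ¬waiting: {Off, Red}.
States satisfying AF ¬waiting: {Off, Red}.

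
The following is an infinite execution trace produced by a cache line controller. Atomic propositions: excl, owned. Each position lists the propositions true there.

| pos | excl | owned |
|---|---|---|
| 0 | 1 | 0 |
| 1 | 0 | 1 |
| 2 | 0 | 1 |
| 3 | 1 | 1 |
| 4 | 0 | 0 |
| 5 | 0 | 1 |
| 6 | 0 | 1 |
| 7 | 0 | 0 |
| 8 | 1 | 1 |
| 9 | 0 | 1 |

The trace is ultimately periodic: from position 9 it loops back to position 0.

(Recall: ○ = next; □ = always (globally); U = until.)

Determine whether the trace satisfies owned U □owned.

Does not hold

Walking from position 0: at position 0, □owned has not yet held and owned fails, so owned U □owned is false.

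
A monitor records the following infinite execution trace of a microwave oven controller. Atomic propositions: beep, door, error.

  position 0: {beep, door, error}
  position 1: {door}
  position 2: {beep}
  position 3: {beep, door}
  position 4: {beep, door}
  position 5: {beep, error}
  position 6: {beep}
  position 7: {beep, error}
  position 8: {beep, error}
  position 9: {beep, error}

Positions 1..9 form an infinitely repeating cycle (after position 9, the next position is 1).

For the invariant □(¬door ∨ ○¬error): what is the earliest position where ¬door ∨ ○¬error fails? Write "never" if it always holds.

4

Check ¬door ∨ ○¬error at each position in order: 0 ✓, 1 ✓, 2 ✓, 3 ✓.
At position 4 the labels are {beep, door} and the next position 5 has {beep, error}, so ¬door ∨ ○¬error is false there. This is the first violation.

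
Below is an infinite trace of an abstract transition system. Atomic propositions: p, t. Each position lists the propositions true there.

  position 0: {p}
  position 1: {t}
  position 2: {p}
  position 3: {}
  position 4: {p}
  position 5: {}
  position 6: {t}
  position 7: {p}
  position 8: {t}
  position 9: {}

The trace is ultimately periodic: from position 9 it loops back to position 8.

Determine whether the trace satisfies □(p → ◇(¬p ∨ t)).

Yes

p → ◇(¬p ∨ t) holds at every position 0..9, and those are all positions ever visited, so □(p → ◇(¬p ∨ t)) holds.
Positions where p holds: 0, 2, 4, 7.
Check ◇(¬p ∨ t) at each: 0→ok, 2→ok, 4→ok, 7→ok.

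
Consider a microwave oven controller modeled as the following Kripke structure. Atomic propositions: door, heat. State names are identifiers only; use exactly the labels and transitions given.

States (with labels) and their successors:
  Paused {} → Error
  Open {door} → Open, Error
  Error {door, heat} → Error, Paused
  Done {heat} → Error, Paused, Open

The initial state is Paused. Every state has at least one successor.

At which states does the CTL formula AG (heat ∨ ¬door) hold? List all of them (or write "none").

States satisfying heat ∨ ¬door: {Paused, Error, Done}.
States satisfying AG (heat ∨ ¬door): {Paused, Error}.

{Paused, Error}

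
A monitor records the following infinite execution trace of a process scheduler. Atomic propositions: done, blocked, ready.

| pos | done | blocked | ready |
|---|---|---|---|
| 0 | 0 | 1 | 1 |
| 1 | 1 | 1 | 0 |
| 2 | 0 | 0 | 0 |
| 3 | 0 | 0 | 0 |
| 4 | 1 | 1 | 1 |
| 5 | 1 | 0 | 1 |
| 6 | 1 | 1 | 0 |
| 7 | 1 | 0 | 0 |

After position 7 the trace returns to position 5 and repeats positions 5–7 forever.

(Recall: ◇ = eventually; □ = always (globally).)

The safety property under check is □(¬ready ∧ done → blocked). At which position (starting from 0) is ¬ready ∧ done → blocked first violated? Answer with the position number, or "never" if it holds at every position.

Check ¬ready ∧ done → blocked at each position in order: 0 ✓, 1 ✓, 2 ✓, 3 ✓, 4 ✓, 5 ✓, 6 ✓.
At position 7 the labels are {done}, so ¬ready ∧ done → blocked is false there. This is the first violation.

7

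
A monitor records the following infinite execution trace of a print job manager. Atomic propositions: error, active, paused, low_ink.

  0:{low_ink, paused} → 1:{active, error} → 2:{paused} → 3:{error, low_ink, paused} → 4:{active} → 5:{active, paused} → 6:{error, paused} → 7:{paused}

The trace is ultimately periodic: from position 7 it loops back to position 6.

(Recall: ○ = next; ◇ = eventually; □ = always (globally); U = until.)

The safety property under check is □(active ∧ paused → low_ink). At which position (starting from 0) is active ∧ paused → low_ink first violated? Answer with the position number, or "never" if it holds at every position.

Check active ∧ paused → low_ink at each position in order: 0 ✓, 1 ✓, 2 ✓, 3 ✓, 4 ✓.
At position 5 the labels are {active, paused}, so active ∧ paused → low_ink is false there. This is the first violation.

5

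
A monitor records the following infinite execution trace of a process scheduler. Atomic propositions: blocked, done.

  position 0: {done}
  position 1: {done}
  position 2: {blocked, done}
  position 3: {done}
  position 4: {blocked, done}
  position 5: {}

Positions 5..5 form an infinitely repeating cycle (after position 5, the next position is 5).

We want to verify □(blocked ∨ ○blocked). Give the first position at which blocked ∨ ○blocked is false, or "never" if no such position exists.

At position 0 the labels are {done} and the next position 1 has {done}, so blocked ∨ ○blocked is false there. This is the first violation.

0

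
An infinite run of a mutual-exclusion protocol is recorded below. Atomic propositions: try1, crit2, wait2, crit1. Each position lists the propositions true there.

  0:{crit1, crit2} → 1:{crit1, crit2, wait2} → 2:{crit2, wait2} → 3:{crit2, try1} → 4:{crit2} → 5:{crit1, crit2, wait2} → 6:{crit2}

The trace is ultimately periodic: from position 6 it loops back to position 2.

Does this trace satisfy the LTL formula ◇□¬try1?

□¬try1 is false at every position 0..6, so it never becomes true and ◇□¬try1 fails.

No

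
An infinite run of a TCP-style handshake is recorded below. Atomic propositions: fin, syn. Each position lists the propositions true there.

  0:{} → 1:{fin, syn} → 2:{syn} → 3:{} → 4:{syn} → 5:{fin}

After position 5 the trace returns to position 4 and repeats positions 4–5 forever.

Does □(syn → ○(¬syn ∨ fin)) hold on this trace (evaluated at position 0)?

syn → ○(¬syn ∨ fin) must hold at every position from 0 onward. It fails at position 1, so □(syn → ○(¬syn ∨ fin)) is false.
Positions where syn holds: 1, 2, 4.
Check ○(¬syn ∨ fin) at each: 1→fails, 2→ok, 4→ok.

Does not hold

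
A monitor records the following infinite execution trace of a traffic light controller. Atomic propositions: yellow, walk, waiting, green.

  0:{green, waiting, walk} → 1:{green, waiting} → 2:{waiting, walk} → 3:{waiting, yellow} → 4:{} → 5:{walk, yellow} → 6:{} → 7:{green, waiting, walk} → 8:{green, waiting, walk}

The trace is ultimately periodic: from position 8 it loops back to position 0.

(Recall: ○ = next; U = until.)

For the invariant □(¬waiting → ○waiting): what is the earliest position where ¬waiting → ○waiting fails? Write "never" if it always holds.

4

Check ¬waiting → ○waiting at each position in order: 0 ✓, 1 ✓, 2 ✓, 3 ✓.
At position 4 the labels are {} and the next position 5 has {walk, yellow}, so ¬waiting → ○waiting is false there. This is the first violation.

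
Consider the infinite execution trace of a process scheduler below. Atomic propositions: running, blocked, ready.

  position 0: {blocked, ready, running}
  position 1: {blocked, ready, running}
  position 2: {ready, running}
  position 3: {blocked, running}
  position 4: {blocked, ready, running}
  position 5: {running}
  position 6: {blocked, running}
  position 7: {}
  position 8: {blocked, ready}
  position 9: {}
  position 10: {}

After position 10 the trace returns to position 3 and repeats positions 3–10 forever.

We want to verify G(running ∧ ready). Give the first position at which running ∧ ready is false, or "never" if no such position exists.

Check running ∧ ready at each position in order: 0 ✓, 1 ✓, 2 ✓.
At position 3 the labels are {blocked, running}, so running ∧ ready is false there. This is the first violation.

3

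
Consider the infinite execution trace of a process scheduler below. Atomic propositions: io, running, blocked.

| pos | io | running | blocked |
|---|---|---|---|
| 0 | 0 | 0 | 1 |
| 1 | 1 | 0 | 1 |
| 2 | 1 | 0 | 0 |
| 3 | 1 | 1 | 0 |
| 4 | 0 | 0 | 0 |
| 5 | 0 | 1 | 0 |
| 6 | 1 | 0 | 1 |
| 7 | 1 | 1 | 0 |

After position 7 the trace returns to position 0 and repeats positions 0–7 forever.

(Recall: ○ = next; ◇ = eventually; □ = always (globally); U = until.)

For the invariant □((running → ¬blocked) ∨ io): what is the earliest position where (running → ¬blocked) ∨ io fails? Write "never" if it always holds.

(running → ¬blocked) ∨ io holds at every position 0..7, and those are all the positions the trace ever visits, so the invariant □((running → ¬blocked) ∨ io) is never violated.

never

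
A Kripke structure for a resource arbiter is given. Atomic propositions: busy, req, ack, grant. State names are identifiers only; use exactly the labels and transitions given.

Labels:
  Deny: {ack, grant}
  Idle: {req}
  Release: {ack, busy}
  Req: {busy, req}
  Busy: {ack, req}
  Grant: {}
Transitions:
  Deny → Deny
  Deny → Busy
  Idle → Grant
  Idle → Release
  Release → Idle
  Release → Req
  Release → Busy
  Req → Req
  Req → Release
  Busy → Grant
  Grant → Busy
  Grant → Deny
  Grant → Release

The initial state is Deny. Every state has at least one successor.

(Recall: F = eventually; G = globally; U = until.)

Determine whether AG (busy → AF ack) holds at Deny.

States satisfying busy → AF ack: {Deny, Idle, Release, Busy, Grant}.
States satisfying AG (busy → AF ack): ∅.
Req is reachable from Deny and violates busy → AF ack, so AG fails at Deny.
Deny ∉ Sat(AG (busy → AF ack)).

No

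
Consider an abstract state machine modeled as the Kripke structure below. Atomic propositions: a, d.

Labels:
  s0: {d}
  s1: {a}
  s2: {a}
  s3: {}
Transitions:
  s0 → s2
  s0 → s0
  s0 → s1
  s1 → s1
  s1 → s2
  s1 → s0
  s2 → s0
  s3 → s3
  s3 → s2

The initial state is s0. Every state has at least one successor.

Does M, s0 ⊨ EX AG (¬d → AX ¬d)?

No

States satisfying AG (¬d → AX ¬d): ∅.
States satisfying EX AG (¬d → AX ¬d): ∅.
No suitable path/successor from s0 witnesses the formula.
s0 ∉ Sat(EX AG (¬d → AX ¬d)).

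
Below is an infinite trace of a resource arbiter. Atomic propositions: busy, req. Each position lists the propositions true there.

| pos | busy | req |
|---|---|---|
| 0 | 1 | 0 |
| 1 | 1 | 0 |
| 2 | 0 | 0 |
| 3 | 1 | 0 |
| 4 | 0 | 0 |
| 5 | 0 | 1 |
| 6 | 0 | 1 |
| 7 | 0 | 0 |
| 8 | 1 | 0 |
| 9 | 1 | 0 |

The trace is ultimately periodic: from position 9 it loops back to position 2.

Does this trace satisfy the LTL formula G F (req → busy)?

Yes

F (req → busy) holds at every position 0..9, and those are all positions ever visited, so G F (req → busy) holds.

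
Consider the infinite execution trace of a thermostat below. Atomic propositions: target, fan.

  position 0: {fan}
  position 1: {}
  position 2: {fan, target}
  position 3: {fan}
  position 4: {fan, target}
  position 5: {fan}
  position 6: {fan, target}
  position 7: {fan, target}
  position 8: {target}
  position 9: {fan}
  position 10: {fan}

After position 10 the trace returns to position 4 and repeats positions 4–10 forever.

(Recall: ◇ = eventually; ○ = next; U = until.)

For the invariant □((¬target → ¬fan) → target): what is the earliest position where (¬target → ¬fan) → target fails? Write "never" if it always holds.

1

Check (¬target → ¬fan) → target at each position in order: 0 ✓.
At position 1 the labels are {}, so (¬target → ¬fan) → target is false there. This is the first violation.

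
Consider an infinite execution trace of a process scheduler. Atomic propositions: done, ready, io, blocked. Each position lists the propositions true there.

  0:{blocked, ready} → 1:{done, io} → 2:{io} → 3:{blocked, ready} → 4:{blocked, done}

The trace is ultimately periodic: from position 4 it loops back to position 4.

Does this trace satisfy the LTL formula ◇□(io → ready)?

□(io → ready) holds at position 3, which is reachable from 0, so ◇□(io → ready) holds.

Yes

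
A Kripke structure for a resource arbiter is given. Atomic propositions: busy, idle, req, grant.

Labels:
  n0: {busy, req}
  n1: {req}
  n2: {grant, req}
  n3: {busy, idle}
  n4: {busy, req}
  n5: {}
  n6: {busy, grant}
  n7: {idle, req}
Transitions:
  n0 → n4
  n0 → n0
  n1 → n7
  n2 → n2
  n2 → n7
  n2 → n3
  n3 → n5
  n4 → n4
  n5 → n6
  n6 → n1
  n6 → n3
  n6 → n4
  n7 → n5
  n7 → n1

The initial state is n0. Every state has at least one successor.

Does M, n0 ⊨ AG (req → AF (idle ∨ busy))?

States satisfying req → AF (idle ∨ busy): {n0, n1, n3, n4, n5, n6, n7}.
States satisfying AG (req → AF (idle ∨ busy)): {n0, n1, n3, n4, n5, n6, n7}.
Every state reachable from n0 satisfies req → AF (idle ∨ busy).
n0 ∈ Sat(AG (req → AF (idle ∨ busy))).

Satisfied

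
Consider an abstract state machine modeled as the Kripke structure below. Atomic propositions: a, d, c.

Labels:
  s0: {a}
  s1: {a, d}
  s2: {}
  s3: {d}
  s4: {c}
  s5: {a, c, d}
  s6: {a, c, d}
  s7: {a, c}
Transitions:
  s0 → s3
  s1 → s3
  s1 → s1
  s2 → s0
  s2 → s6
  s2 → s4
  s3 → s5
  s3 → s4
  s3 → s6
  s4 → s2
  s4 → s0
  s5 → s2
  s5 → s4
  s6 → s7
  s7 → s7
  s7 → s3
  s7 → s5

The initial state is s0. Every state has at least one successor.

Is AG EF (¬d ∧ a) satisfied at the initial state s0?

Holds

States satisfying EF (¬d ∧ a): {s0, s1, s2, s3, s4, s5, s6, s7}.
States satisfying AG EF (¬d ∧ a): {s0, s1, s2, s3, s4, s5, s6, s7}.
Every state reachable from s0 satisfies EF (¬d ∧ a).
s0 ∈ Sat(AG EF (¬d ∧ a)).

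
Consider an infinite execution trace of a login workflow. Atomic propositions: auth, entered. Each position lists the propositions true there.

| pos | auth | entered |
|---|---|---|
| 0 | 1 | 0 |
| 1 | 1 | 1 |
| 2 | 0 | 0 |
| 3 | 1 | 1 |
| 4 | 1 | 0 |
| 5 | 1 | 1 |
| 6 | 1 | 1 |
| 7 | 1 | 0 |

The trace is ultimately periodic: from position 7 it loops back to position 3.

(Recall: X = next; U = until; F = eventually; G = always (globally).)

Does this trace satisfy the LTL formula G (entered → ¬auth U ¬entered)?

Violated

entered → ¬auth U ¬entered must hold at every position from 0 onward. It fails at position 1, so G (entered → ¬auth U ¬entered) is false.
Positions where entered holds: 1, 3, 5, 6.
Check ¬auth U ¬entered at each: 1→fails, 3→fails, 5→fails, 6→fails.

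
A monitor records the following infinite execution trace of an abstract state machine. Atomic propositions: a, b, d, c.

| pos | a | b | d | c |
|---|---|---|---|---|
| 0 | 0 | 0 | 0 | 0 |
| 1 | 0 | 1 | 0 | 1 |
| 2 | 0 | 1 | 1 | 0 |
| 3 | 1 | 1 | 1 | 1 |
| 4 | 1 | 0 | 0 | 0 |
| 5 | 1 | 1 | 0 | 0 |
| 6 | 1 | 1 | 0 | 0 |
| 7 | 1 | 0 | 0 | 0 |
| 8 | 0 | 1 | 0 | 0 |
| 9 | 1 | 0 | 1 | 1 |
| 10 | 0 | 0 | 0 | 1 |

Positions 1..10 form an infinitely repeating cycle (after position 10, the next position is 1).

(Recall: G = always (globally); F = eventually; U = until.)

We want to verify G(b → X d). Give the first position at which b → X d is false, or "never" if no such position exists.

Check b → X d at each position in order: 0 ✓, 1 ✓, 2 ✓.
At position 3 the labels are {a, b, c, d} and the next position 4 has {a}, so b → X d is false there. This is the first violation.

3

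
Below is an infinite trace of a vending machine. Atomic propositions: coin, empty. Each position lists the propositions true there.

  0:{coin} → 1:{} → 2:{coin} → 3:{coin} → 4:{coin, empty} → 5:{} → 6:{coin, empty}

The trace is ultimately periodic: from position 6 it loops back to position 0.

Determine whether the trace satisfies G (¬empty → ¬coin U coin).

¬empty → ¬coin U coin holds at every position 0..6, and those are all positions ever visited, so G (¬empty → ¬coin U coin) holds.
Positions where ¬empty holds: 0, 1, 2, 3, 5.
Check ¬coin U coin at each: 0→ok, 1→ok, 2→ok, 3→ok, 5→ok.

Satisfied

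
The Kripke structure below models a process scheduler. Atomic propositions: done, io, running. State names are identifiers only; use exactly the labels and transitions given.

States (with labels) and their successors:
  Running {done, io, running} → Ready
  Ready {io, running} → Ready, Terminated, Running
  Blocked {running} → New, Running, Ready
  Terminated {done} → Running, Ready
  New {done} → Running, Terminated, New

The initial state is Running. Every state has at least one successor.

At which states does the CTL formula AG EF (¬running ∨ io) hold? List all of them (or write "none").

{Running, Ready, Blocked, Terminated, New}

States satisfying EF (¬running ∨ io): {Running, Ready, Blocked, Terminated, New}.
States satisfying AG EF (¬running ∨ io): {Running, Ready, Blocked, Terminated, New}.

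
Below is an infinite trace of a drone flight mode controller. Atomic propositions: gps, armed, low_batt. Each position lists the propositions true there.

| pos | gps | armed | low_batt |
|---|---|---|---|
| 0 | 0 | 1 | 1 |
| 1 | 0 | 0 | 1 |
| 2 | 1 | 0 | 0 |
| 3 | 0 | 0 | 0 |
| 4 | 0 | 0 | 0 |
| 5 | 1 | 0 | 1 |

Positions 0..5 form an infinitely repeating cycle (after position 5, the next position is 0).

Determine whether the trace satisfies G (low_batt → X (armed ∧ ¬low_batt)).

low_batt → X (armed ∧ ¬low_batt) must hold at every position from 0 onward. It fails at position 0, so G (low_batt → X (armed ∧ ¬low_batt)) is false.
Positions where low_batt holds: 0, 1, 5.
Check X (armed ∧ ¬low_batt) at each: 0→fails, 1→fails, 5→fails.

Does not hold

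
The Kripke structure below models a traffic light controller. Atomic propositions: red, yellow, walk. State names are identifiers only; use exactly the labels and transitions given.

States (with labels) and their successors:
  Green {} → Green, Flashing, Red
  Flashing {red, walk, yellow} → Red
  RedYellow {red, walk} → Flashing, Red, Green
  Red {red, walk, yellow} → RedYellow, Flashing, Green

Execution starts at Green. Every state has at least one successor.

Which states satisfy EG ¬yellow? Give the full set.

{Green, RedYellow}

States satisfying ¬yellow: {Green, RedYellow}.
States satisfying EG ¬yellow: {Green, RedYellow}.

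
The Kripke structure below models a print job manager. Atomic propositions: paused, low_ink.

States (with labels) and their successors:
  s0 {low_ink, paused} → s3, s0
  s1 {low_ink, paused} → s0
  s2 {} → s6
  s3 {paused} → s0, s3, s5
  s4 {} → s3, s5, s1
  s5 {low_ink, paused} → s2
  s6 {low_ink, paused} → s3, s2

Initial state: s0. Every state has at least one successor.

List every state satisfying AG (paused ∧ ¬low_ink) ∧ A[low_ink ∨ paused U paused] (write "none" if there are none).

none

States satisfying paused ∧ ¬low_ink: {s3}.
States satisfying AG (paused ∧ ¬low_ink): ∅.
States satisfying low_ink ∨ paused: {s0, s1, s3, s5, s6}.
States satisfying paused: {s0, s1, s3, s5, s6}.
States satisfying A[low_ink ∨ paused U paused]: {s0, s1, s3, s5, s6}.
States satisfying AG (paused ∧ ¬low_ink) ∧ A[low_ink ∨ paused U paused]: ∅.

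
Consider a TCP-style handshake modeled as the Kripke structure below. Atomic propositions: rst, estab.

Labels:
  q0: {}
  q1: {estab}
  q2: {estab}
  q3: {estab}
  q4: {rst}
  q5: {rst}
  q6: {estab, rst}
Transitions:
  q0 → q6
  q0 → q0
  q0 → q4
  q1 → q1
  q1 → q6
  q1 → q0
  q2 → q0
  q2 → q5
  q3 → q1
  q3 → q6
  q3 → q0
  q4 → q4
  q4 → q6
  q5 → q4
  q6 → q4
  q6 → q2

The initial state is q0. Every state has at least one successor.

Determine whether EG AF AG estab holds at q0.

States satisfying AF AG estab: ∅.
States satisfying EG AF AG estab: ∅.
No suitable path/successor from q0 witnesses the formula.
q0 ∉ Sat(EG AF AG estab).

Does not hold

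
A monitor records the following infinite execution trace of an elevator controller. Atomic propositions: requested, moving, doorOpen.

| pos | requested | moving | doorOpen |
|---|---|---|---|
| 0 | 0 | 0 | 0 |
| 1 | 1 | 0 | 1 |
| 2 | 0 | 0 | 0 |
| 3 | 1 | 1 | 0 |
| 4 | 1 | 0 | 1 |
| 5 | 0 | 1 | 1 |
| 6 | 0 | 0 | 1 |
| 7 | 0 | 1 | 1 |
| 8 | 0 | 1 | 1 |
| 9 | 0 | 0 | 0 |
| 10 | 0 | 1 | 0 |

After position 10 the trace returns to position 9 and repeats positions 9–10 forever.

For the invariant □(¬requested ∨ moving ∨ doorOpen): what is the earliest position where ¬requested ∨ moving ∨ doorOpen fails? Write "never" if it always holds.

never

¬requested ∨ moving ∨ doorOpen holds at every position 0..10, and those are all the positions the trace ever visits, so the invariant □(¬requested ∨ moving ∨ doorOpen) is never violated.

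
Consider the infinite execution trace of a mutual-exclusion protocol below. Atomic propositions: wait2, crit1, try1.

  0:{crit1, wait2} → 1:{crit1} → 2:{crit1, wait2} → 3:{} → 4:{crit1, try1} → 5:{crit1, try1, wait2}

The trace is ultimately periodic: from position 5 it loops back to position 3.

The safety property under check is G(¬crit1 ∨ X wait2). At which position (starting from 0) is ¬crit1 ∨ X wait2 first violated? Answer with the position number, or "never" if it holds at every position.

0

At position 0 the labels are {crit1, wait2} and the next position 1 has {crit1}, so ¬crit1 ∨ X wait2 is false there. This is the first violation.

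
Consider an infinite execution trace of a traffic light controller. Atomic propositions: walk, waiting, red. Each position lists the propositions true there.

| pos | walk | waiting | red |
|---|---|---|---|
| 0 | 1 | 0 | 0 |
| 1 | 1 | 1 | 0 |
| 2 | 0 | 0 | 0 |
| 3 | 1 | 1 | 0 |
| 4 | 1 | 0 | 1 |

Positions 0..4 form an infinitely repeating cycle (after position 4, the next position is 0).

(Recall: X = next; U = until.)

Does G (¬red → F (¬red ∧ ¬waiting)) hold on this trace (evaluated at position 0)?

Yes

¬red → F (¬red ∧ ¬waiting) holds at every position 0..4, and those are all positions ever visited, so G (¬red → F (¬red ∧ ¬waiting)) holds.
Positions where ¬red holds: 0, 1, 2, 3.
Check F (¬red ∧ ¬waiting) at each: 0→ok, 1→ok, 2→ok, 3→ok.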